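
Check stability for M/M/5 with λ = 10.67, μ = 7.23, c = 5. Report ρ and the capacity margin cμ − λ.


Total capacity cμ = 5·7.23 = 36.15/hr
ρ = λ/(cμ) = 10.67/36.15 = 0.2952
Stable ⇔ ρ < 1: YES
Spare capacity = cμ − λ = 36.15 − 10.67 = 25.48/hr

Final: ρ = 0.2952; stable; margin = 25.48/hr


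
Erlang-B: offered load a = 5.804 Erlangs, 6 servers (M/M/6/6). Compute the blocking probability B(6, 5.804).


B(c,a) = (a^c/c!) / Σ_{k=0}^{c} a^k/k!
a^6/6! = 53.092347
Σ terms (k=0..6): 1.00000 + 5.80400 + 16.84321 + 32.58599 + 47.28228 + 54.88527 + 53.09235 = 211.493090
B = 53.092347/211.493090 = 0.251036

Final: 0.251036


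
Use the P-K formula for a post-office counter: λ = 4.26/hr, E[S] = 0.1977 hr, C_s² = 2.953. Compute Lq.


ρ = λ·E[S] = 4.26·0.1977 = 0.8422
Lq = ρ²(1+C_s²)/(2(1−ρ)) = 0.7093·(1+2.953)/(2·0.1578)
= 0.7093·3.9530/0.3156 = 8.88440

Final: 8.88440


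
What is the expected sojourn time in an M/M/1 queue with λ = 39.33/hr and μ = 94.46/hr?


W = 1/(μ−λ) = 1/(94.46 − 39.33) = 1/55.13 = 0.01814 hr

Final: 0.01814 hr


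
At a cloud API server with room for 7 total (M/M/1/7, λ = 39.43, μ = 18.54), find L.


ρ = 39.43/18.54 = 2.1268
L = ρ[1 − (K+1)ρ^K + Kρ^(K+1)] / [(1−ρ)(1−ρ^(K+1))]
Numerator: 2.1268·(1 − 8·196.797388 + 7·418.539430) = 2884.721131
Denominator: (-1.1268)·(-417.539430) = 470.463791
L = 2884.721131/470.463791 = 6.1317

Final: 6.1317


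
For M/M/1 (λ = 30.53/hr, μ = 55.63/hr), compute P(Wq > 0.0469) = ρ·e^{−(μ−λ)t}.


ρ = 30.53/55.63 = 0.5488
P(Wq > t) = ρ·e^{−(μ−λ)t} = 0.5488·e^{−1.1772}
= 0.5488·0.308143 = 0.169111

Final: 0.169111


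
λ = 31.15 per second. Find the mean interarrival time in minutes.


Mean interarrival time = 1/λ = 1/31.15 second = 0.03210 second
In minutes: 0.03210 × 0.0166667 = 0.0005350 min

Final: 0.0005350 min


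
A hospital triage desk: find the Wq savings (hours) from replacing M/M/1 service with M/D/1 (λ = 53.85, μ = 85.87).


ρ = 53.85/85.87 = 0.6271
Wq(M/M/1) = ρ/(μ−λ) = 0.6271/32.02 = 0.01958 hr
Wq(M/D/1) = ρ/(2(μ−λ)) = 0.009792 hr
Savings = 0.01958 − 0.009792 = 0.009792 hr

Final: 0.009792 hr


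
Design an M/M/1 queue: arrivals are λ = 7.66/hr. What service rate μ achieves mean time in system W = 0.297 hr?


W = 1/(μ−λ) ⇒ μ − λ = 1/W = 1/0.297 = 3.3670
μ = λ + 1/W = 7.66 + 3.3670 = 11.0270 per hr

Final: 11.0270 /hr


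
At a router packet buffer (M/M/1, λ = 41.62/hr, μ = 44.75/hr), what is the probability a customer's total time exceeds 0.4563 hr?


W ~ Exponential(μ−λ) for M/M/1.
μ − λ = 44.75 − 41.62 = 3.1300
P(W > t) = e^{−(μ−λ)t} = e^{−1.4282} = 0.239736

Final: 0.239736


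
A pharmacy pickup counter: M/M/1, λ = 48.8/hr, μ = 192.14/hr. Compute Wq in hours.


ρ = 48.8/192.14 = 0.2540
Wq = ρ/(μ−λ) = 0.2540/(192.14 − 48.8) = 0.2540/143.34 = 0.001772 hr

Final: 0.001772 hr


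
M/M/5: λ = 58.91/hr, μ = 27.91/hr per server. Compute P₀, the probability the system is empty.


a = λ/μ = 58.91/27.91 = 2.1107; ρ = a/c = 0.4221
Σ_{k=0}^{4} a^k/k! (terms k=0..4) = 1.00000 + 2.11071 + 2.22755 + 1.56724 + 0.82700 = 7.73251
Tail: a^5/(5!(1−ρ)) = 41.89343/(120·0.5779) = 0.60415
P₀ = 1/(7.73251 + 0.60415) = 1/8.33666 = 0.119952

Final: 0.119952


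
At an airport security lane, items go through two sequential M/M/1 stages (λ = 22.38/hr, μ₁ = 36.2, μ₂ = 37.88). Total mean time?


Each node sees arrival rate λ = 22.38/hr (tandem ⇒ throughput preserved).
W₁ = 1/(μ₁−λ) = 1/(36.2−22.38) = 0.07236 hr
W₂ = 1/(μ₂−λ) = 1/(37.88−22.38) = 0.06452 hr
W_total = W₁ + W₂ = 0.07236 + 0.06452 = 0.13688 hr

Final: 0.13688 hr


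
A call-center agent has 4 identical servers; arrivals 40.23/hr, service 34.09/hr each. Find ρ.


ρ = λ/(cμ) = 40.23/(4·34.09) = 40.23/136.36 = 0.2950

Final: 0.2950


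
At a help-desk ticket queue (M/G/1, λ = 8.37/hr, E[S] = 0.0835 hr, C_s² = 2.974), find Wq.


ρ = λ·E[S] = 8.37·0.0835 = 0.6989
E[S²] = E[S]²(1+C_s²) = 0.0835²·(1+2.974) = 0.027708
Wq = λ·E[S²]/(2(1−ρ)) = 8.37·0.027708/(2·0.3011) = 0.38510 hr

Final: 0.38510 hr


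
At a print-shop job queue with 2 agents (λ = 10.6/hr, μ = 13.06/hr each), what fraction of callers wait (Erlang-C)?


a = λ/μ = 0.8116; ρ = a/2 = 0.4058
P₀ = 0.422658 (from M/M/c formula)
C(c,a) = [a^c/(c!(1−ρ))]·P₀ = [0.65876/(2·0.5942)]·0.422658
= 0.55434·0.422658 = 0.234297

Final: 0.234297


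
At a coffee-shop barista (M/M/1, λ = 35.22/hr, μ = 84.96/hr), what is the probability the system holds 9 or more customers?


ρ = 35.22/84.96 = 0.4145
P(N ≥ n) = ρ^n = 0.4145^9 = 0.0003616

Final: 0.0003616


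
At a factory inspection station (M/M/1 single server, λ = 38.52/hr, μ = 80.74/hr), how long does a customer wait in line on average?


ρ = 38.52/80.74 = 0.4771
Wq = ρ/(μ−λ) = 0.4771/(80.74 − 38.52) = 0.4771/42.22 = 0.01130 hr

Final: 0.01130 hr


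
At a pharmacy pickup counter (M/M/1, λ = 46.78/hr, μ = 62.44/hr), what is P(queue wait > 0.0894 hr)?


ρ = 46.78/62.44 = 0.7492
P(Wq > t) = ρ·e^{−(μ−λ)t} = 0.7492·e^{−1.4000}
= 0.7492·0.246596 = 0.184750

Final: 0.184750


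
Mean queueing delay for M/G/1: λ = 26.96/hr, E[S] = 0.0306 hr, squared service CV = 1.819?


ρ = λ·E[S] = 26.96·0.0306 = 0.8250
E[S²] = E[S]²(1+C_s²) = 0.0306²·(1+1.819) = 0.002640
Wq = λ·E[S²]/(2(1−ρ)) = 26.96·0.002640/(2·0.1750) = 0.20330 hr

Final: 0.20330 hr


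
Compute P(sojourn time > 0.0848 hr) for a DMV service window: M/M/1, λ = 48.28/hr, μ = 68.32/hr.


W ~ Exponential(μ−λ) for M/M/1.
μ − λ = 68.32 − 48.28 = 20.0400
P(W > t) = e^{−(μ−λ)t} = e^{−1.6994} = 0.182795

Final: 0.182795


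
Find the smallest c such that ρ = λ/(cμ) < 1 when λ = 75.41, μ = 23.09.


Stability requires cμ > λ ⇔ c > λ/μ.
λ/μ = 75.41/23.09 = 3.2659
Minimum integer c = ⌊3.2659⌋ + 1 = 4
Check: 4·23.09 = 92.36 > 75.41, while 3·23.09 = 69.27 ≤ 75.41

Final: 4 servers


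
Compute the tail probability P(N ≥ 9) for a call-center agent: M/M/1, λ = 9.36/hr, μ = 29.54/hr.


ρ = 9.36/29.54 = 0.3169
P(N ≥ n) = ρ^n = 0.3169^9 = 0.00003219

Final: 0.00003219


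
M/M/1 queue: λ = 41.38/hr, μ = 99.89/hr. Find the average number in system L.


ρ = λ/μ = 41.38/99.89 = 0.4143
L = ρ/(1−ρ) = 0.4143/(1 − 0.4143) = 0.4143/0.5857 = 0.7072

Final: 0.7072


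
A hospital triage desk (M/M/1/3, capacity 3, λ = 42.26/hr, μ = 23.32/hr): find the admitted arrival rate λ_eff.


ρ = 1.8122; P_K = (1−ρ)ρ^3/(1−ρ^4) = 0.493982
λ_eff = λ(1 − P_K) = 42.26·(1 − 0.493982) = 42.26·0.506018 = 21.3843 /hr

Final: 21.3843 /hr


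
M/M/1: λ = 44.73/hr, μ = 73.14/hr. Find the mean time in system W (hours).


W = 1/(μ−λ) = 1/(73.14 − 44.73) = 1/28.41 = 0.03520 hr

Final: 0.03520 hr


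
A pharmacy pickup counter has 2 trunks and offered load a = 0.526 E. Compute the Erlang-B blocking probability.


B(c,a) = (a^c/c!) / Σ_{k=0}^{c} a^k/k!
a^2/2! = 0.138338
Σ terms (k=0..2): 1.00000 + 0.52600 + 0.13834 = 1.664338
B = 0.138338/1.664338 = 0.083119

Final: 0.083119


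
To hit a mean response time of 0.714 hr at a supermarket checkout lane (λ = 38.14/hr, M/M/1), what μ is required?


W = 1/(μ−λ) ⇒ μ − λ = 1/W = 1/0.714 = 1.4006
μ = λ + 1/W = 38.14 + 1.4006 = 39.5406 per hr

Final: 39.5406 /hr


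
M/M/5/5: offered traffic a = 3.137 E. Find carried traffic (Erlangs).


B(5,3.137) = 0.121892 (Erlang-B)
Carried load = a(1 − B) = 3.137·(1 − 0.121892) = 3.137·0.878108 = 2.7546 E

Final: 2.7546 Erlangs


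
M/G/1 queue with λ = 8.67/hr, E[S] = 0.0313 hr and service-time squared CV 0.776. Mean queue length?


ρ = λ·E[S] = 8.67·0.0313 = 0.2714
Lq = ρ²(1+C_s²)/(2(1−ρ)) = 0.07364·(1+0.776)/(2·0.7286)
= 0.07364·1.7760/1.4573 = 0.08975

Final: 0.08975


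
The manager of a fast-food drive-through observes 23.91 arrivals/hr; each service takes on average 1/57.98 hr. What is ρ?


ρ = λ/μ = 23.91/57.98 = 0.4124

Final: 0.4124


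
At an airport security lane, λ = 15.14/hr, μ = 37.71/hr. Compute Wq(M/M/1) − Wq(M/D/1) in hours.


ρ = 15.14/37.71 = 0.4015
Wq(M/M/1) = ρ/(μ−λ) = 0.4015/22.57 = 0.01779 hr
Wq(M/D/1) = ρ/(2(μ−λ)) = 0.008894 hr
Savings = 0.01779 − 0.008894 = 0.008894 hr

Final: 0.008894 hr


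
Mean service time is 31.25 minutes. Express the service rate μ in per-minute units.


μ = 1/(service time) in consistent units.
1 minute = 1 min, so μ = 1/31.25 = 0.03200 per minute

Final: 0.03200 /min


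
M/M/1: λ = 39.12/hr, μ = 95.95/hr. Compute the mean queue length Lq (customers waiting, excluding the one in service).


ρ = 39.12/95.95 = 0.4077
Lq = ρ²/(1−ρ) = 0.1662/0.5923 = 0.2807

Final: 0.2807


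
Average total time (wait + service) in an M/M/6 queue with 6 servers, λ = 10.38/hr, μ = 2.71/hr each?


a = 3.8303; ρ = 0.6384; P₀ = 0.020203
Lq = P₀·a^c·ρ/(c!(1−ρ)²) = 0.43253
Wq = Lq/λ = 0.43253/10.38 = 0.04167 hr
W = Wq + 1/μ = 0.04167 + 0.36900 = 0.41067 hr

Final: 0.41067 hr


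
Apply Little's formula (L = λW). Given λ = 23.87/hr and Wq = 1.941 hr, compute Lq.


Lq = λWq = 23.87·1.941 = 46.3317

Final: 46.3317


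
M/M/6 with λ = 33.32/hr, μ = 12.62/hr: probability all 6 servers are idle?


a = λ/μ = 33.32/12.62 = 2.6403; ρ = a/c = 0.4400
Σ_{k=0}^{5} a^k/k! (terms k=0..5) = 1.00000 + 2.64025 + 3.48547 + 3.06751 + 2.02475 + 1.06917 = 13.28715
Tail: a^6/(6!(1−ρ)) = 338.74573/(720·0.5600) = 0.84021
P₀ = 1/(13.28715 + 0.84021) = 1/14.12736 = 0.070785

Final: 0.070785


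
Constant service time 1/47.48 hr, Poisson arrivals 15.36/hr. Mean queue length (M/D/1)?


ρ = 15.36/47.48 = 0.3235
M/D/1: Lq = ρ²/(2(1−ρ)) = 0.1047/(2·0.6765) = 0.07735

Final: 0.07735


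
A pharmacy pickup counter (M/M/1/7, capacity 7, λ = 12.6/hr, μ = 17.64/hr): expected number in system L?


ρ = 12.6/17.64 = 0.7143
L = ρ[1 − (K+1)ρ^K + Kρ^(K+1)] / [(1−ρ)(1−ρ^(K+1))]
Numerator: 0.7143·(1 − 8·0.094865 + 7·0.067760) = 0.511005
Denominator: (0.2857)·(0.932240) = 0.266354
L = 0.511005/0.266354 = 1.9185

Final: 1.9185


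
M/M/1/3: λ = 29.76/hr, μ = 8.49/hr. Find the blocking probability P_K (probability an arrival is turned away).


ρ = λ/μ = 29.76/8.49 = 3.5053
P_K = (1−ρ)ρ^K/(1−ρ^(K+1)) = (-2.5053·43.070083)/(1 − 150.973578)
= -107.903494/-149.973578 = 0.719483

Final: 0.719483


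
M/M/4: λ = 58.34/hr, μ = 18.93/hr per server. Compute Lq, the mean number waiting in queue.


a = λ/μ = 3.0819; ρ = a/4 = 0.7705
P₀ = 0.033238
Lq = P₀·a^c·ρ / (c!·(1−ρ)²) = 0.033238·90.21178·0.7705/(24·0.05268)
= 1.82713

Final: 1.82713


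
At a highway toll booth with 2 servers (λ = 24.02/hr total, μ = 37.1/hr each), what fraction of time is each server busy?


ρ = λ/(cμ) = 24.02/(2·37.1) = 24.02/74.20 = 0.3237

Final: 0.3237


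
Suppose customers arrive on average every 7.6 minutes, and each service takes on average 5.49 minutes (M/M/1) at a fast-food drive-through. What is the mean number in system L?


λ = 60/7.6 = 7.8947 /hr
μ = 60/5.49 = 10.9290 /hr
ρ = λ/μ = 7.8947/10.9290 = 0.7224
L = ρ/(1−ρ) = 0.7224/0.2776 = 2.6019

Final: 2.6019


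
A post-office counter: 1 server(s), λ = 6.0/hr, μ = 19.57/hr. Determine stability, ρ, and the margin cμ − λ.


Total capacity cμ = 1·19.57 = 19.57/hr
ρ = λ/(cμ) = 6.0/19.57 = 0.3066
Stable ⇔ ρ < 1: YES
Spare capacity = cμ − λ = 19.57 − 6.0 = 13.57/hr

Final: ρ = 0.3066; stable; margin = 13.57/hr


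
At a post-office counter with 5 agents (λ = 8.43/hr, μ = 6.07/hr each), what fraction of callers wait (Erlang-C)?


a = λ/μ = 1.3888; ρ = a/5 = 0.2778
P₀ = 0.249113 (from M/M/c formula)
C(c,a) = [a^c/(c!(1−ρ))]·P₀ = [5.16648/(120·0.7222)]·0.249113
= 0.05961·0.249113 = 0.014850

Final: 0.014850


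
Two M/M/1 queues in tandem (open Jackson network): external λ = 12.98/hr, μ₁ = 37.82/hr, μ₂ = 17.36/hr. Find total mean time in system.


Each node sees arrival rate λ = 12.98/hr (tandem ⇒ throughput preserved).
W₁ = 1/(μ₁−λ) = 1/(37.82−12.98) = 0.04026 hr
W₂ = 1/(μ₂−λ) = 1/(17.36−12.98) = 0.22831 hr
W_total = W₁ + W₂ = 0.04026 + 0.22831 = 0.26857 hr

Final: 0.26857 hr


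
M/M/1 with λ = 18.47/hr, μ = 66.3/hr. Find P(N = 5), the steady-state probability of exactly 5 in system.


ρ = 18.47/66.3 = 0.2786
P_n = (1−ρ)·ρ^n = (1 − 0.2786)·0.2786^5 = 0.7214·0.001678 = 0.001210

Final: 0.001210


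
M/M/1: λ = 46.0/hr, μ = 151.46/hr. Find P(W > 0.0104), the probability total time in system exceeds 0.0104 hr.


W ~ Exponential(μ−λ) for M/M/1.
μ − λ = 151.46 − 46.0 = 105.4600
P(W > t) = e^{−(μ−λ)t} = e^{−1.0968} = 0.333943

Final: 0.333943


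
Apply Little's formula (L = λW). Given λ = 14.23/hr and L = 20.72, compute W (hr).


W = L/λ = 20.72/14.23 = 1.4561 hr

Final: 1.4561 hr


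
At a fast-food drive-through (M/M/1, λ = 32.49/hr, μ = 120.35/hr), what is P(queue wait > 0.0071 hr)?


ρ = 32.49/120.35 = 0.2700
P(Wq > t) = ρ·e^{−(μ−λ)t} = 0.2700·e^{−0.6238}
= 0.2700·0.535901 = 0.144673

Final: 0.144673


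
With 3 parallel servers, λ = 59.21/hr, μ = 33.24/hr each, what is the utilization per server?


ρ = λ/(cμ) = 59.21/(3·33.24) = 59.21/99.72 = 0.5938

Final: 0.5938


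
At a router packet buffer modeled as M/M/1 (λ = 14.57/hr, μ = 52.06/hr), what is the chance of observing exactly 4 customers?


ρ = 14.57/52.06 = 0.2799
P_n = (1−ρ)·ρ^n = (1 − 0.2799)·0.2799^4 = 0.7201·0.006135 = 0.004418

Final: 0.004418


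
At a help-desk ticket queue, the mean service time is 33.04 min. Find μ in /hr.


μ = 1/(service time) in consistent units.
1 hour = 60 min, so μ = 60/33.04 = 1.8160 per hour

Final: 1.8160 /hr


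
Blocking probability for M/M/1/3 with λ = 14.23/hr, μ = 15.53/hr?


ρ = λ/μ = 14.23/15.53 = 0.9163
P_K = (1−ρ)ρ^K/(1−ρ^(K+1)) = (0.08371·0.769308)/(1 − 0.704910)
= 0.064398/0.295090 = 0.218232

Final: 0.218232


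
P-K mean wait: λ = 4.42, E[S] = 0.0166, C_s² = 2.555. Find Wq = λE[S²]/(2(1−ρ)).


ρ = λ·E[S] = 4.42·0.0166 = 0.07337
E[S²] = E[S]²(1+C_s²) = 0.0166²·(1+2.555) = 0.0009796
Wq = λ·E[S²]/(2(1−ρ)) = 4.42·0.0009796/(2·0.9266) = 0.002336 hr

Final: 0.002336 hr


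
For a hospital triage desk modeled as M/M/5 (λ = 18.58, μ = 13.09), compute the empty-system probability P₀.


a = λ/μ = 18.58/13.09 = 1.4194; ρ = a/c = 0.2839
Σ_{k=0}^{4} a^k/k! (terms k=0..4) = 1.00000 + 1.41940 + 1.00735 + 0.47661 + 0.16913 = 4.07250
Tail: a^5/(5!(1−ρ)) = 5.76143/(120·0.7161) = 0.06704
P₀ = 1/(4.07250 + 0.06704) = 1/4.13954 = 0.241573

Final: 0.241573


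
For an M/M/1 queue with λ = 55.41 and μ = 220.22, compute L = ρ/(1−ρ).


ρ = λ/μ = 55.41/220.22 = 0.2516
L = ρ/(1−ρ) = 0.2516/(1 − 0.2516) = 0.2516/0.7484 = 0.3362

Final: 0.3362


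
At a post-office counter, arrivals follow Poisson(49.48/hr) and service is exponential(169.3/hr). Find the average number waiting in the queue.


ρ = 49.48/169.3 = 0.2923
Lq = ρ²/(1−ρ) = 0.08542/0.7077 = 0.1207

Final: 0.1207


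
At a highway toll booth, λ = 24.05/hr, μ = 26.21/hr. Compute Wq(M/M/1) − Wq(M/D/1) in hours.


ρ = 24.05/26.21 = 0.9176
Wq(M/M/1) = ρ/(μ−λ) = 0.9176/2.16 = 0.42481 hr
Wq(M/D/1) = ρ/(2(μ−λ)) = 0.21240 hr
Savings = 0.42481 − 0.21240 = 0.21240 hr

Final: 0.21240 hr


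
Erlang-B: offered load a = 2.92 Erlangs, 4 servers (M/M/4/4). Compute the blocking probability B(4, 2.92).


B(c,a) = (a^c/c!) / Σ_{k=0}^{c} a^k/k!
a^4/4! = 3.029146
Σ terms (k=0..4): 1.00000 + 2.92000 + 4.26320 + 4.14951 + 3.02915 = 15.361860
B = 3.029146/15.361860 = 0.197186

Final: 0.197186


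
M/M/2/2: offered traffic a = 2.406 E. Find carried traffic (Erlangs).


B(2,2.406) = 0.459401 (Erlang-B)
Carried load = a(1 − B) = 2.406·(1 − 0.459401) = 2.406·0.540599 = 1.3007 E

Final: 1.3007 Erlangs


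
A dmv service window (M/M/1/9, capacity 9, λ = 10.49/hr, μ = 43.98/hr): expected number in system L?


ρ = 10.49/43.98 = 0.2385
L = ρ[1 − (K+1)ρ^K + Kρ^(K+1)] / [(1−ρ)(1−ρ^(K+1))]
Numerator: 0.2385·(1 − 10·0.000002499 + 9·0.0000005959) = 0.238513
Denominator: (0.7615)·(0.999999) = 0.761482
L = 0.238513/0.761482 = 0.3132

Final: 0.3132


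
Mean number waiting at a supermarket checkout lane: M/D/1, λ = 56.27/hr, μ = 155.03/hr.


ρ = 56.27/155.03 = 0.3630
M/D/1: Lq = ρ²/(2(1−ρ)) = 0.1317/(2·0.6370) = 0.10340

Final: 0.10340


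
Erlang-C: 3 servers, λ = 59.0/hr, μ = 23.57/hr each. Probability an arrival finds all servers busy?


a = λ/μ = 2.5032; ρ = a/3 = 0.8344
P₀ = 0.044600 (from M/M/c formula)
C(c,a) = [a^c/(c!(1−ρ))]·P₀ = [15.68474/(6·0.1656)]·0.044600
= 15.78520·0.044600 = 0.704026

Final: 0.704026


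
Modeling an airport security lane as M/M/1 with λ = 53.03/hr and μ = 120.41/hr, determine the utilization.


ρ = λ/μ = 53.03/120.41 = 0.4404

Final: 0.4404


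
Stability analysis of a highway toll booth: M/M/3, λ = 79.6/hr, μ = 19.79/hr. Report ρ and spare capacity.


Total capacity cμ = 3·19.79 = 59.37/hr
ρ = λ/(cμ) = 79.6/59.37 = 1.3407
Stable ⇔ ρ < 1: NO
Spare capacity = cμ − λ = 59.37 − 79.6 = -20.23/hr

Final: ρ = 1.3407; unstable; margin = -20.23/hr


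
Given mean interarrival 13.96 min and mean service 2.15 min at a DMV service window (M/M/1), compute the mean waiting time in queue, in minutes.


λ = 60/13.96 = 4.2980 /hr
μ = 60/2.15 = 27.9070 /hr
ρ = λ/μ = 4.2980/27.9070 = 0.1540
Wq = ρ/(μ−λ) = 0.1540/(27.9070−4.2980) = 0.006523 hr
In minutes: 0.006523·60 = 0.3914 min

Final: 0.3914 min


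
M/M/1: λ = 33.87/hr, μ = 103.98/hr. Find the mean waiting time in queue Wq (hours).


ρ = 33.87/103.98 = 0.3257
Wq = ρ/(μ−λ) = 0.3257/(103.98 − 33.87) = 0.3257/70.11 = 0.004646 hr

Final: 0.004646 hr


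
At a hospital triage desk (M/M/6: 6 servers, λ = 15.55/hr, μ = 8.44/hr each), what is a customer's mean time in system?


a = 1.8424; ρ = 0.3071; P₀ = 0.158292
Lq = P₀·a^c·ρ/(c!(1−ρ)²) = 0.005499
Wq = Lq/λ = 0.005499/15.55 = 0.0003537 hr
W = Wq + 1/μ = 0.0003537 + 0.11848 = 0.11884 hr

Final: 0.11884 hr


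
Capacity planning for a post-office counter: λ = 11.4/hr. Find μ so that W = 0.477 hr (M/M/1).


W = 1/(μ−λ) ⇒ μ − λ = 1/W = 1/0.477 = 2.0964
μ = λ + 1/W = 11.4 + 2.0964 = 13.4964 per hr

Final: 13.4964 /hr


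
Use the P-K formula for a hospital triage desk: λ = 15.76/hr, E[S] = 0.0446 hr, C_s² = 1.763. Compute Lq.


ρ = λ·E[S] = 15.76·0.0446 = 0.7029
Lq = ρ²(1+C_s²)/(2(1−ρ)) = 0.4941·(1+1.763)/(2·0.2971)
= 0.4941·2.7630/0.5942 = 2.29734

Final: 2.29734


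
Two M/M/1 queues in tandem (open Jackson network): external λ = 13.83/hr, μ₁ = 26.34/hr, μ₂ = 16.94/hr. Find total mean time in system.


Each node sees arrival rate λ = 13.83/hr (tandem ⇒ throughput preserved).
W₁ = 1/(μ₁−λ) = 1/(26.34−13.83) = 0.07994 hr
W₂ = 1/(μ₂−λ) = 1/(16.94−13.83) = 0.32154 hr
W_total = W₁ + W₂ = 0.07994 + 0.32154 = 0.40148 hr

Final: 0.40148 hr


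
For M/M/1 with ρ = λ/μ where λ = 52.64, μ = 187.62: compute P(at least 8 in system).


ρ = 52.64/187.62 = 0.2806
P(N ≥ n) = ρ^n = 0.2806^8 = 0.00003840

Final: 0.00003840


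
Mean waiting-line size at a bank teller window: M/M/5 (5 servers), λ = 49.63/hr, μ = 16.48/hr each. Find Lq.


a = λ/μ = 3.0115; ρ = a/5 = 0.6023
P₀ = 0.046049
Lq = P₀·a^c·ρ / (c!·(1−ρ)²) = 0.046049·247.70532·0.6023/(120·0.15816)
= 0.36199

Final: 0.36199


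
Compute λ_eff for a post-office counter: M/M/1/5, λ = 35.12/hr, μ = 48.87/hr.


ρ = 0.7186; P_K = (1−ρ)ρ^5/(1−ρ^6) = 0.062544
λ_eff = λ(1 − P_K) = 35.12·(1 − 0.062544) = 35.12·0.937456 = 32.9235 /hr

Final: 32.9235 /hr


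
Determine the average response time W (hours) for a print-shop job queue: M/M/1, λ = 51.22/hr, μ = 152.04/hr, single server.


W = 1/(μ−λ) = 1/(152.04 − 51.22) = 1/100.82 = 0.009919 hr

Final: 0.009919 hr


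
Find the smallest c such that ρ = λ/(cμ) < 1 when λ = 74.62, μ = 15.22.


Stability requires cμ > λ ⇔ c > λ/μ.
λ/μ = 74.62/15.22 = 4.9028
Minimum integer c = ⌊4.9028⌋ + 1 = 5
Check: 5·15.22 = 76.10 > 74.62, while 4·15.22 = 60.88 ≤ 74.62

Final: 5 servers


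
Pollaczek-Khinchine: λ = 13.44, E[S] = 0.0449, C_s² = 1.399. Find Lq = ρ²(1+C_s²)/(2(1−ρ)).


ρ = λ·E[S] = 13.44·0.0449 = 0.6035
Lq = ρ²(1+C_s²)/(2(1−ρ)) = 0.3642·(1+1.399)/(2·0.3965)
= 0.3642·2.3990/0.7931 = 1.10154

Final: 1.10154


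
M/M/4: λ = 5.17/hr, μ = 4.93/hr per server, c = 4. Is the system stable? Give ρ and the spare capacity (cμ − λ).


Total capacity cμ = 4·4.93 = 19.72/hr
ρ = λ/(cμ) = 5.17/19.72 = 0.2622
Stable ⇔ ρ < 1: YES
Spare capacity = cμ − λ = 19.72 − 5.17 = 14.55/hr

Final: ρ = 0.2622; stable; margin = 14.55/hr


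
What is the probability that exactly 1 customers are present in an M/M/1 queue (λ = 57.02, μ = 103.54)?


ρ = 57.02/103.54 = 0.5507
P_n = (1−ρ)·ρ^n = (1 − 0.5507)·0.5507^1 = 0.4493·0.550705 = 0.247429

Final: 0.247429


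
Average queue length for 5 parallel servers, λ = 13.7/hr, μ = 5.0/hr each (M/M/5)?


a = λ/μ = 2.7400; ρ = a/5 = 0.5480
P₀ = 0.062042
Lq = P₀·a^c·ρ / (c!·(1−ρ)²) = 0.062042·154.43752·0.5480/(120·0.20430)
= 0.21417

Final: 0.21417


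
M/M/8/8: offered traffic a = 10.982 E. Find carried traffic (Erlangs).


B(8,10.982) = 0.381997 (Erlang-B)
Carried load = a(1 − B) = 10.982·(1 − 0.381997) = 10.982·0.618003 = 6.7869 E

Final: 6.7869 Erlangs


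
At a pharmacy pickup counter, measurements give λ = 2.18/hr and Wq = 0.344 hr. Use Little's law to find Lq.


Lq = λWq = 2.18·0.344 = 0.7499

Final: 0.7499


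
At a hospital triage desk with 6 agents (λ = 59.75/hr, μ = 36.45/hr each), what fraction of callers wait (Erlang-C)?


a = λ/μ = 1.6392; ρ = a/6 = 0.2732
P₀ = 0.194045 (from M/M/c formula)
C(c,a) = [a^c/(c!(1−ρ))]·P₀ = [19.40181/(720·0.7268)]·0.194045
= 0.03708·0.194045 = 0.007194

Final: 0.007194


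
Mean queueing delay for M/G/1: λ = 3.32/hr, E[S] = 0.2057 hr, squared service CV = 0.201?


ρ = λ·E[S] = 3.32·0.2057 = 0.6829
E[S²] = E[S]²(1+C_s²) = 0.2057²·(1+0.201) = 0.050817
Wq = λ·E[S²]/(2(1−ρ)) = 3.32·0.050817/(2·0.3171) = 0.26605 hr

Final: 0.26605 hr


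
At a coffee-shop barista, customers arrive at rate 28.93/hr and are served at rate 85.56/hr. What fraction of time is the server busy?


ρ = λ/μ = 28.93/85.56 = 0.3381

Final: 0.3381


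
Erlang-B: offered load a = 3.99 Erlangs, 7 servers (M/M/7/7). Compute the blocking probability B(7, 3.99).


B(c,a) = (a^c/c!) / Σ_{k=0}^{c} a^k/k!
a^7/7! = 3.194330
Σ terms (k=0..7): 1.00000 + 3.99000 + 7.96005 + 10.58687 + 10.56040 + 8.42720 + 5.60409 + 3.19433 = 51.322931
B = 3.194330/51.322931 = 0.062240

Final: 0.062240


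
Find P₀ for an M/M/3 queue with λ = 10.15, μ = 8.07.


a = λ/μ = 10.15/8.07 = 1.2577; ρ = a/c = 0.4192
Σ_{k=0}^{2} a^k/k! (terms k=0..2) = 1.00000 + 1.25774 + 0.79096 = 3.04871
Tail: a^3/(3!(1−ρ)) = 1.98965/(6·0.5808) = 0.57100
P₀ = 1/(3.04871 + 0.57100) = 1/3.61971 = 0.276266

Final: 0.276266


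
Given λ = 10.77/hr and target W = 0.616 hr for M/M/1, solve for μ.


W = 1/(μ−λ) ⇒ μ − λ = 1/W = 1/0.616 = 1.6234
μ = λ + 1/W = 10.77 + 1.6234 = 12.3934 per hr

Final: 12.3934 /hr


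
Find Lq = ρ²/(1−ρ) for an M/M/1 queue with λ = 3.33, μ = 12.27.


ρ = 3.33/12.27 = 0.2714
Lq = ρ²/(1−ρ) = 0.07365/0.7286 = 0.1011

Final: 0.1011


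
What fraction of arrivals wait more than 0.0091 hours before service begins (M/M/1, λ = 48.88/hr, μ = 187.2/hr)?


ρ = 48.88/187.2 = 0.2611
P(Wq > t) = ρ·e^{−(μ−λ)t} = 0.2611·e^{−1.2587}
= 0.2611·0.284020 = 0.074161

Final: 0.074161


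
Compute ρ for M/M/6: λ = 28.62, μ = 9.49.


ρ = λ/(cμ) = 28.62/(6·9.49) = 28.62/56.94 = 0.5026

Final: 0.5026


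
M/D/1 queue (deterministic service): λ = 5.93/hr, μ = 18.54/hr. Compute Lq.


ρ = 5.93/18.54 = 0.3198
M/D/1: Lq = ρ²/(2(1−ρ)) = 0.1023/(2·0.6802) = 0.07521

Final: 0.07521


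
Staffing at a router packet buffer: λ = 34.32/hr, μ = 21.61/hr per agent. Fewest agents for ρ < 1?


Stability requires cμ > λ ⇔ c > λ/μ.
λ/μ = 34.32/21.61 = 1.5882
Minimum integer c = ⌊1.5882⌋ + 1 = 2
Check: 2·21.61 = 43.22 > 34.32, while 1·21.61 = 21.61 ≤ 34.32

Final: 2 servers


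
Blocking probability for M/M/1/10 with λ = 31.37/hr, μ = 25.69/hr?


ρ = λ/μ = 31.37/25.69 = 1.2211
P_K = (1−ρ)ρ^K/(1−ρ^(K+1)) = (-0.2211·7.370622)/(1 − 9.000250)
= -1.629628/-8.000250 = 0.203697

Final: 0.203697


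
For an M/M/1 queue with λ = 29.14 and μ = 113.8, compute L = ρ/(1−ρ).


ρ = λ/μ = 29.14/113.8 = 0.2561
L = ρ/(1−ρ) = 0.2561/(1 − 0.2561) = 0.2561/0.7439 = 0.3442

Final: 0.3442


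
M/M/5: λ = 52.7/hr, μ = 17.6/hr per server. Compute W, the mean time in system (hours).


a = 2.9943; ρ = 0.5989; P₀ = 0.046944
Lq = P₀·a^c·ρ/(c!(1−ρ)²) = 0.35046
Wq = Lq/λ = 0.35046/52.7 = 0.006650 hr
W = Wq + 1/μ = 0.006650 + 0.05682 = 0.06347 hr

Final: 0.06347 hr


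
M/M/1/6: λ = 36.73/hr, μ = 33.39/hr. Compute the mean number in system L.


ρ = 36.73/33.39 = 1.1000
L = ρ[1 − (K+1)ρ^K + Kρ^(K+1)] / [(1−ρ)(1−ρ^(K+1))]
Numerator: 1.1000·(1 − 7·1.771850 + 6·1.949089) = 0.320745
Denominator: (-0.1000)·(-0.949089) = 0.094937
L = 0.320745/0.094937 = 3.3785

Final: 3.3785


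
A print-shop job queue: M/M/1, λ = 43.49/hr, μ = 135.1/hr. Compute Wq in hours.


ρ = 43.49/135.1 = 0.3219
Wq = ρ/(μ−λ) = 0.3219/(135.1 − 43.49) = 0.3219/91.61 = 0.003514 hr

Final: 0.003514 hr


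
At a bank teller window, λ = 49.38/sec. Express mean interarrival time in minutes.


Mean interarrival time = 1/λ = 1/49.38 second = 0.02025 second
In minutes: 0.02025 × 0.0166667 = 0.0003375 min

Final: 0.0003375 min


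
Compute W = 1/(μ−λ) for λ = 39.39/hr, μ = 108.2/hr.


W = 1/(μ−λ) = 1/(108.2 − 39.39) = 1/68.81 = 0.01453 hr

Final: 0.01453 hr


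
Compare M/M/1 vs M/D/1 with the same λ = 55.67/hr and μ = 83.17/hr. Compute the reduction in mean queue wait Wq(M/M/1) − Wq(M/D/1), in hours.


ρ = 55.67/83.17 = 0.6694
Wq(M/M/1) = ρ/(μ−λ) = 0.6694/27.50 = 0.02434 hr
Wq(M/D/1) = ρ/(2(μ−λ)) = 0.01217 hr
Savings = 0.02434 − 0.01217 = 0.01217 hr

Final: 0.01217 hr


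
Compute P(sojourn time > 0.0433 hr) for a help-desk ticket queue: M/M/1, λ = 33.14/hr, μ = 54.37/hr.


W ~ Exponential(μ−λ) for M/M/1.
μ − λ = 54.37 − 33.14 = 21.2300
P(W > t) = e^{−(μ−λ)t} = e^{−0.9193} = 0.398814

Final: 0.398814


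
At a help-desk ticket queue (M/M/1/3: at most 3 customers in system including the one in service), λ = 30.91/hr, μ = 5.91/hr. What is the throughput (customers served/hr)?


ρ = 5.2301; P_K = (1−ρ)ρ^3/(1−ρ^4) = 0.809882
λ_eff = λ(1 − P_K) = 30.91·(1 − 0.809882) = 30.91·0.190118 = 5.8765 /hr

Final: 5.8765 /hr


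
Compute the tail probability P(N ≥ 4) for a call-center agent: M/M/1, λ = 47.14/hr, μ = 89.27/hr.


ρ = 47.14/89.27 = 0.5281
P(N ≥ n) = ρ^n = 0.5281^4 = 0.077756

Final: 0.077756


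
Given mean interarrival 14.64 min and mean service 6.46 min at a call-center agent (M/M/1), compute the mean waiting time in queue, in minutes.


λ = 60/14.64 = 4.0984 /hr
μ = 60/6.46 = 9.2879 /hr
ρ = λ/μ = 4.0984/9.2879 = 0.4413
Wq = ρ/(μ−λ) = 0.4413/(9.2879−4.0984) = 0.08503 hr
In minutes: 0.08503·60 = 5.102 min

Final: 5.102 min


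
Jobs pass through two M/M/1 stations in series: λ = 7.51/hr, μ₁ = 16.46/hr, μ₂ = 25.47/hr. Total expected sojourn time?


Each node sees arrival rate λ = 7.51/hr (tandem ⇒ throughput preserved).
W₁ = 1/(μ₁−λ) = 1/(16.46−7.51) = 0.11173 hr
W₂ = 1/(μ₂−λ) = 1/(25.47−7.51) = 0.05568 hr
W_total = W₁ + W₂ = 0.11173 + 0.05568 = 0.16741 hr

Final: 0.16741 hr


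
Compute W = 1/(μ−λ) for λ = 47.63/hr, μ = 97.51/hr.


W = 1/(μ−λ) = 1/(97.51 − 47.63) = 1/49.88 = 0.02005 hr

Final: 0.02005 hr


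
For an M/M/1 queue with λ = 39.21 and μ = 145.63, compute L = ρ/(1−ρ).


ρ = λ/μ = 39.21/145.63 = 0.2692
L = ρ/(1−ρ) = 0.2692/(1 − 0.2692) = 0.2692/0.7308 = 0.3684

Final: 0.3684


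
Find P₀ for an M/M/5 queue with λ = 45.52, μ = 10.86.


a = λ/μ = 45.52/10.86 = 4.1915; ρ = a/c = 0.8383
Σ_{k=0}^{4} a^k/k! (terms k=0..4) = 1.00000 + 4.19153 + 8.78446 + 12.27343 + 12.86111 = 39.11053
Tail: a^5/(5!(1−ρ)) = 1293.78509/(120·0.1617) = 66.67856
P₀ = 1/(39.11053 + 66.67856) = 1/105.78909 = 0.009453

Final: 0.009453


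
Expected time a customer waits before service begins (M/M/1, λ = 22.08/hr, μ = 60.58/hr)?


ρ = 22.08/60.58 = 0.3645
Wq = ρ/(μ−λ) = 0.3645/(60.58 − 22.08) = 0.3645/38.50 = 0.009467 hr

Final: 0.009467 hr


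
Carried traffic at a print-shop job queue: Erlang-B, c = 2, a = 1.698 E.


B(2,1.698) = 0.348247 (Erlang-B)
Carried load = a(1 − B) = 1.698·(1 − 0.348247) = 1.698·0.651753 = 1.1067 E

Final: 1.1067 Erlangs


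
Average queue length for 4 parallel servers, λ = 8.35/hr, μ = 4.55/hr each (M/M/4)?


a = λ/μ = 1.8352; ρ = a/4 = 0.4588
P₀ = 0.155705
Lq = P₀·a^c·ρ / (c!·(1−ρ)²) = 0.155705·11.34228·0.4588/(24·0.29291)
= 0.11526

Final: 0.11526


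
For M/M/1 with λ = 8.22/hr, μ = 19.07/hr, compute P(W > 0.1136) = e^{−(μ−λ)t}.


W ~ Exponential(μ−λ) for M/M/1.
μ − λ = 19.07 − 8.22 = 10.8500
P(W > t) = e^{−(μ−λ)t} = e^{−1.2326} = 0.291545

Final: 0.291545


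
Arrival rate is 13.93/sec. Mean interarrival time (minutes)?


Mean interarrival time = 1/λ = 1/13.93 second = 0.07179 second
In minutes: 0.07179 × 0.0166667 = 0.001196 min

Final: 0.001196 min


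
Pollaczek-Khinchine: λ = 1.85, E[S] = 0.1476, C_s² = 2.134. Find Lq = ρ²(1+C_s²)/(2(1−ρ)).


ρ = λ·E[S] = 1.85·0.1476 = 0.2731
Lq = ρ²(1+C_s²)/(2(1−ρ)) = 0.07456·(1+2.134)/(2·0.7269)
= 0.07456·3.1340/1.4539 = 0.16073

Final: 0.16073


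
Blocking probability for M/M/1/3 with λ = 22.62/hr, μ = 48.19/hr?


ρ = λ/μ = 22.62/48.19 = 0.4694
P_K = (1−ρ)ρ^K/(1−ρ^(K+1)) = (0.5306·0.103421)/(1 − 0.048545)
= 0.054876/0.951455 = 0.057676

Final: 0.057676


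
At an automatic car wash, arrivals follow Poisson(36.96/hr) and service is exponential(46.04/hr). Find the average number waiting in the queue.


ρ = 36.96/46.04 = 0.8028
Lq = ρ²/(1−ρ) = 0.6445/0.1972 = 3.2677

Final: 3.2677


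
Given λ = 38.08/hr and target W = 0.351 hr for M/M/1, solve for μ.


W = 1/(μ−λ) ⇒ μ − λ = 1/W = 1/0.351 = 2.8490
μ = λ + 1/W = 38.08 + 2.8490 = 40.9290 per hr

Final: 40.9290 /hr


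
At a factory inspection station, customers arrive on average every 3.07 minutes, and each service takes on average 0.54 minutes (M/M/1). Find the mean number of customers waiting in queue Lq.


λ = 60/3.07 = 19.5440 /hr
μ = 60/0.54 = 111.1111 /hr
ρ = λ/μ = 19.5440/111.1111 = 0.1759
Lq = ρ²/(1−ρ) = 0.03094/0.8241 = 0.03754

Final: 0.03754


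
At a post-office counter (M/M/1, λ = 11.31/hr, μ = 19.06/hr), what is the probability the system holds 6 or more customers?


ρ = 11.31/19.06 = 0.5934
P(N ≥ n) = ρ^n = 0.5934^6 = 0.043655

Final: 0.043655


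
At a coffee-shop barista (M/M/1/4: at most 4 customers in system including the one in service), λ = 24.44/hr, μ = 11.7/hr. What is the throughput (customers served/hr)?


ρ = 2.0889; P_K = (1−ρ)ρ^4/(1−ρ^5) = 0.534721
λ_eff = λ(1 − P_K) = 24.44·(1 − 0.534721) = 24.44·0.465279 = 11.3714 /hr

Final: 11.3714 /hr


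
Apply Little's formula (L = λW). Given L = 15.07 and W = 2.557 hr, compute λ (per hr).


λ = L/W = 15.07/2.557 = 5.8936 /hr

Final: 5.8936 /hr


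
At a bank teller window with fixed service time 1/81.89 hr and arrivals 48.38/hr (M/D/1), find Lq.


ρ = 48.38/81.89 = 0.5908
M/D/1: Lq = ρ²/(2(1−ρ)) = 0.3490/(2·0.4092) = 0.42648

Final: 0.42648


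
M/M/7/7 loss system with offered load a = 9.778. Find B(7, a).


B(c,a) = (a^c/c!) / Σ_{k=0}^{c} a^k/k!
a^7/7! = 1695.585500
Σ terms (k=0..7): 1.00000 + 9.77800 + 47.80464 + 155.81126 + 380.88063 + 744.85017 + 1213.85749 + 1695.58550 = 4249.567690
B = 1695.585500/4249.567690 = 0.399002

Final: 0.399002


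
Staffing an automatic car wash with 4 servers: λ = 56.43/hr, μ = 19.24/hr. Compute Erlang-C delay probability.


a = λ/μ = 2.9330; ρ = a/4 = 0.7332
P₀ = 0.041672 (from M/M/c formula)
C(c,a) = [a^c/(c!(1−ρ))]·P₀ = [73.99799/(24·0.2668)]·0.041672
= 11.55806·0.041672 = 0.481644

Final: 0.481644


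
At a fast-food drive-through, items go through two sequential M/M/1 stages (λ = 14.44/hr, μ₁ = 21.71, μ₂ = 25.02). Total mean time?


Each node sees arrival rate λ = 14.44/hr (tandem ⇒ throughput preserved).
W₁ = 1/(μ₁−λ) = 1/(21.71−14.44) = 0.13755 hr
W₂ = 1/(μ₂−λ) = 1/(25.02−14.44) = 0.09452 hr
W_total = W₁ + W₂ = 0.13755 + 0.09452 = 0.23207 hr

Final: 0.23207 hr


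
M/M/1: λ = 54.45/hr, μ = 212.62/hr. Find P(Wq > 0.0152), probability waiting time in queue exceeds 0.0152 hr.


ρ = 54.45/212.62 = 0.2561
P(Wq > t) = ρ·e^{−(μ−λ)t} = 0.2561·e^{−2.4042}
= 0.2561·0.090339 = 0.023135

Final: 0.023135


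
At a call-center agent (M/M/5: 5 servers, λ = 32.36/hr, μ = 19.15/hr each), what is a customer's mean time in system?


a = 1.6898; ρ = 0.3380; P₀ = 0.183995
Lq = P₀·a^c·ρ/(c!(1−ρ)²) = 0.01629
Wq = Lq/λ = 0.01629/32.36 = 0.0005034 hr
W = Wq + 1/μ = 0.0005034 + 0.05222 = 0.05272 hr

Final: 0.05272 hr


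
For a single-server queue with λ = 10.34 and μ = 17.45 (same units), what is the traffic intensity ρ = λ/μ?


ρ = λ/μ = 10.34/17.45 = 0.5926

Final: 0.5926


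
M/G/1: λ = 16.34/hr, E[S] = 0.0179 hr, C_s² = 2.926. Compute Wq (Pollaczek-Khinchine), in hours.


ρ = λ·E[S] = 16.34·0.0179 = 0.2925
E[S²] = E[S]²(1+C_s²) = 0.0179²·(1+2.926) = 0.001258
Wq = λ·E[S²]/(2(1−ρ)) = 16.34·0.001258/(2·0.7075) = 0.01453 hr

Final: 0.01453 hr


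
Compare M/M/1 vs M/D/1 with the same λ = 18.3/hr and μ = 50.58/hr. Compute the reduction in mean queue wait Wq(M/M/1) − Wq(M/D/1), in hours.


ρ = 18.3/50.58 = 0.3618
Wq(M/M/1) = ρ/(μ−λ) = 0.3618/32.28 = 0.01121 hr
Wq(M/D/1) = ρ/(2(μ−λ)) = 0.005604 hr
Savings = 0.01121 − 0.005604 = 0.005604 hr

Final: 0.005604 hr


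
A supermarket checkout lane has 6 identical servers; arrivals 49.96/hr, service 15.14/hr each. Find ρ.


ρ = λ/(cμ) = 49.96/(6·15.14) = 49.96/90.84 = 0.5500

Final: 0.5500


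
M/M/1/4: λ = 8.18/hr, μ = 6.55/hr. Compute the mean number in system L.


ρ = 8.18/6.55 = 1.2489
L = ρ[1 − (K+1)ρ^K + Kρ^(K+1)] / [(1−ρ)(1−ρ^(K+1))]
Numerator: 1.2489·(1 − 5·2.432473 + 4·3.037806) = 1.234941
Denominator: (-0.2489)·(-2.037806) = 0.507118
L = 1.234941/0.507118 = 2.4352

Final: 2.4352


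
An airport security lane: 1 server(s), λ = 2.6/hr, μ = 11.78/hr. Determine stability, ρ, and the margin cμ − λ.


Total capacity cμ = 1·11.78 = 11.78/hr
ρ = λ/(cμ) = 2.6/11.78 = 0.2207
Stable ⇔ ρ < 1: YES
Spare capacity = cμ − λ = 11.78 − 2.6 = 9.18/hr

Final: ρ = 0.2207; stable; margin = 9.18/hr


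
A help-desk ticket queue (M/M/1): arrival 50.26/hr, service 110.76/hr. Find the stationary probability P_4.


ρ = 50.26/110.76 = 0.4538
P_n = (1−ρ)·ρ^n = (1 − 0.4538)·0.4538^4 = 0.5462·0.042399 = 0.023160

Final: 0.023160


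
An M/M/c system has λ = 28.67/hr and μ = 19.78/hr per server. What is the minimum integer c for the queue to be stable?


Stability requires cμ > λ ⇔ c > λ/μ.
λ/μ = 28.67/19.78 = 1.4494
Minimum integer c = ⌊1.4494⌋ + 1 = 2
Check: 2·19.78 = 39.56 > 28.67, while 1·19.78 = 19.78 ≤ 28.67

Final: 2 servers


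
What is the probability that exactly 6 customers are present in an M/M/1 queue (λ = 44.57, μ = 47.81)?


ρ = 44.57/47.81 = 0.9322
P_n = (1−ρ)·ρ^n = (1 − 0.9322)·0.9322^6 = 0.06777·0.656362 = 0.044480

Final: 0.044480


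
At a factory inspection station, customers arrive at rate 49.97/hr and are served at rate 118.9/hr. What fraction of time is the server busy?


ρ = λ/μ = 49.97/118.9 = 0.4203

Final: 0.4203


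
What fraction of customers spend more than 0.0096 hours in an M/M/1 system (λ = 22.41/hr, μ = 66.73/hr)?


W ~ Exponential(μ−λ) for M/M/1.
μ − λ = 66.73 − 22.41 = 44.3200
P(W > t) = e^{−(μ−λ)t} = e^{−0.4255} = 0.653461

Final: 0.653461


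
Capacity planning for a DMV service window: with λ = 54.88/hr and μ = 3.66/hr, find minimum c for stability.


Stability requires cμ > λ ⇔ c > λ/μ.
λ/μ = 54.88/3.66 = 14.9945
Minimum integer c = ⌊14.9945⌋ + 1 = 15
Check: 15·3.66 = 54.90 > 54.88, while 14·3.66 = 51.24 ≤ 54.88

Final: 15 servers


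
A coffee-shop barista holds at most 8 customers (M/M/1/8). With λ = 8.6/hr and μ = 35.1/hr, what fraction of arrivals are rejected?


ρ = λ/μ = 8.6/35.1 = 0.2450
P_K = (1−ρ)ρ^K/(1−ρ^(K+1)) = (0.7550·0.00001299)/(1 − 0.000003182)
= 0.000009805/0.999997 = 0.000009806

Final: 0.000009806


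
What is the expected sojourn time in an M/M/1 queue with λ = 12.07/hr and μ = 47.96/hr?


W = 1/(μ−λ) = 1/(47.96 − 12.07) = 1/35.89 = 0.02786 hr

Final: 0.02786 hr


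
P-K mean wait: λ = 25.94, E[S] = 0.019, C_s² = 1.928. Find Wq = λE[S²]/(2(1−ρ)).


ρ = λ·E[S] = 25.94·0.019 = 0.4929
E[S²] = E[S]²(1+C_s²) = 0.019²·(1+1.928) = 0.001057
Wq = λ·E[S²]/(2(1−ρ)) = 25.94·0.001057/(2·0.5071) = 0.02703 hr

Final: 0.02703 hr


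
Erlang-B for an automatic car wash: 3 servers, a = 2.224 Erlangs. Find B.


B(c,a) = (a^c/c!) / Σ_{k=0}^{c} a^k/k!
a^3/3! = 1.833383
Σ terms (k=0..3): 1.00000 + 2.22400 + 2.47309 + 1.83338 = 7.530471
B = 1.833383/7.530471 = 0.243462

Final: 0.243462


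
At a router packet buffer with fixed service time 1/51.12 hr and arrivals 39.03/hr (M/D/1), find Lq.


ρ = 39.03/51.12 = 0.7635
M/D/1: Lq = ρ²/(2(1−ρ)) = 0.5829/(2·0.2365) = 1.23240

Final: 1.23240


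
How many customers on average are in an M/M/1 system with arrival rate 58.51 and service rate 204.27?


ρ = λ/μ = 58.51/204.27 = 0.2864
L = ρ/(1−ρ) = 0.2864/(1 − 0.2864) = 0.2864/0.7136 = 0.4014

Final: 0.4014


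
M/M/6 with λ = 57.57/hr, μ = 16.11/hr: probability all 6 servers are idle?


a = λ/μ = 57.57/16.11 = 3.5736; ρ = a/c = 0.5956
Σ_{k=0}^{5} a^k/k! (terms k=0..5) = 1.00000 + 3.57356 + 6.38515 + 7.60590 + 6.79503 + 4.85649 = 30.21613
Tail: a^6/(6!(1−ρ)) = 2082.59170/(720·0.4044) = 7.15242
P₀ = 1/(30.21613 + 7.15242) = 1/37.36855 = 0.026760

Final: 0.026760


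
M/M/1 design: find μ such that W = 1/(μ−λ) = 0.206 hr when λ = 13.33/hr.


W = 1/(μ−λ) ⇒ μ − λ = 1/W = 1/0.206 = 4.8544
μ = λ + 1/W = 13.33 + 4.8544 = 18.1844 per hr

Final: 18.1844 /hr


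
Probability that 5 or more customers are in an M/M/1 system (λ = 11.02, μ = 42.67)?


ρ = 11.02/42.67 = 0.2583
P(N ≥ n) = ρ^n = 0.2583^5 = 0.001149

Final: 0.001149


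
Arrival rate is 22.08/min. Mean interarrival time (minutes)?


Mean interarrival time = 1/λ = 1/22.08 minute = 0.04529 minute
In minutes: 0.04529 × 1 = 0.04529 min

Final: 0.04529 min
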